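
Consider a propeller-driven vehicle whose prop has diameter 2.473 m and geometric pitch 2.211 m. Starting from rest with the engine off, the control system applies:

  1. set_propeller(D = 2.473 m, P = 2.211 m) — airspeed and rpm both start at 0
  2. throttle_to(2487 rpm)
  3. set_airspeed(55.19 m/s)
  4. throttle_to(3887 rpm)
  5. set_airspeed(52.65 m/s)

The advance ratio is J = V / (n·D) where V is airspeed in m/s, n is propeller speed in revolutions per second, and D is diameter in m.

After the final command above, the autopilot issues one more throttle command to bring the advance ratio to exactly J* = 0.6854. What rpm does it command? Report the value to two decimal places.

rpm = 1863.72

set_propeller: D = 2.473 m, P = 2.211 m (p = P/D = 0.894056); state ← (V=0, rpm=0)
throttle_to(2487): rpm ← 2487
set_airspeed(55.19): V ← 55.19 m/s
throttle_to(3887): rpm ← 3887
set_airspeed(52.65): V ← 52.65 m/s
final state: V = 52.65 m/s, rpm = 3887 → n = rpm/60 = 64.783333 rev/s
target J* = 0.6854; solve J* = V/(n·D) for n: n = V/(J*·D) = 52.65/(0.6854 × 2.473) = 31.062053 rev/s
rpm = 60·n = 1863.723192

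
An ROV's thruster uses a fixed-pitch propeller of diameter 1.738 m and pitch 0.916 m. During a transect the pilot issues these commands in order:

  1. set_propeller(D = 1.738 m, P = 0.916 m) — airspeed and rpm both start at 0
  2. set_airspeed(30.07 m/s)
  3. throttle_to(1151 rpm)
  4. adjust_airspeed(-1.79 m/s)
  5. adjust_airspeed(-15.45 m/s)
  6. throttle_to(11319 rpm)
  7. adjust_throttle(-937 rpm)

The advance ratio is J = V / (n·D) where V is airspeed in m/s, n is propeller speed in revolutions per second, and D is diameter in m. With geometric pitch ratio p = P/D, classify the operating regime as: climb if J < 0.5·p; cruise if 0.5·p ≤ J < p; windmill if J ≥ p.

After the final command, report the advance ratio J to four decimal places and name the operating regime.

set_propeller: D = 1.738 m, P = 0.916 m (p = P/D = 0.527043); state ← (V=0, rpm=0)
set_airspeed(30.07): V ← 30.07 m/s
throttle_to(1151): rpm ← 1151
adjust_airspeed(-1.79): V ← 30.07 -1.79 = 28.28 m/s
adjust_airspeed(-15.45): V ← 28.28 -15.45 = 12.83 m/s
throttle_to(11319): rpm ← 11319
adjust_throttle(-937): rpm ← 11319 -937 = 10382
final state: V = 12.83 m/s, rpm = 10382 → n = rpm/60 = 173.033333 rev/s
J = V / (n·D) = 12.83 / (173.033333 × 1.738) = 0.042663
regime bands: climb J<0.2635 | cruise [0.2635, 0.5270) | windmill J≥0.5270
J = 0.0427 → climb

J = 0.0427, regime = climb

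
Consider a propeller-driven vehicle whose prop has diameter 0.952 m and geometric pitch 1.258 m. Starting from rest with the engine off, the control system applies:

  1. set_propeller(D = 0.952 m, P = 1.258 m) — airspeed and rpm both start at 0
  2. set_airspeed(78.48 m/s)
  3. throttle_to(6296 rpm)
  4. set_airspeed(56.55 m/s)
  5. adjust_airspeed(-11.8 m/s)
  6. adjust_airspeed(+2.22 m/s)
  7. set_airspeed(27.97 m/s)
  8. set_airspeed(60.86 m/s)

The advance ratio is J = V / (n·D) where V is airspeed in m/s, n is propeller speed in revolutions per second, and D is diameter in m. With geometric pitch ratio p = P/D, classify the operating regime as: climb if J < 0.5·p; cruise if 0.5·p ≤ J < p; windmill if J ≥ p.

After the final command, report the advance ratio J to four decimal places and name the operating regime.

J = 0.6092, regime = climb

set_propeller: D = 0.952 m, P = 1.258 m (p = P/D = 1.321429); state ← (V=0, rpm=0)
set_airspeed(78.48): V ← 78.48 m/s
throttle_to(6296): rpm ← 6296
set_airspeed(56.55): V ← 56.55 m/s
adjust_airspeed(-11.8): V ← 56.55 -11.8 = 44.75 m/s
adjust_airspeed(+2.22): V ← 44.75 +2.22 = 46.97 m/s
set_airspeed(27.97): V ← 27.97 m/s
set_airspeed(60.86): V ← 60.86 m/s
final state: V = 60.86 m/s, rpm = 6296 → n = rpm/60 = 104.933333 rev/s
J = V / (n·D) = 60.86 / (104.933333 × 0.952) = 0.609230
regime bands: climb J<0.6607 | cruise [0.6607, 1.3214) | windmill J≥1.3214
J = 0.6092 → climb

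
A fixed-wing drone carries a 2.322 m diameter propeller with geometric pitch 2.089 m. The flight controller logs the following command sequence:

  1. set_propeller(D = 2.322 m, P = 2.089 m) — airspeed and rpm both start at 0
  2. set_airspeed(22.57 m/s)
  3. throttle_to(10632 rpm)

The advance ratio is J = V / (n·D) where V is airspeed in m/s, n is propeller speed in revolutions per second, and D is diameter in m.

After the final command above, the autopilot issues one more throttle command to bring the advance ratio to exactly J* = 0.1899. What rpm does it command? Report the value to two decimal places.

set_propeller: D = 2.322 m, P = 2.089 m (p = P/D = 0.899655); state ← (V=0, rpm=0)
set_airspeed(22.57): V ← 22.57 m/s
throttle_to(10632): rpm ← 10632
final state: V = 22.57 m/s, rpm = 10632 → n = rpm/60 = 177.200000 rev/s
target J* = 0.1899; solve J* = V/(n·D) for n: n = V/(J*·D) = 22.57/(0.1899 × 2.322) = 51.185197 rev/s
rpm = 60·n = 3071.111819

rpm = 3071.11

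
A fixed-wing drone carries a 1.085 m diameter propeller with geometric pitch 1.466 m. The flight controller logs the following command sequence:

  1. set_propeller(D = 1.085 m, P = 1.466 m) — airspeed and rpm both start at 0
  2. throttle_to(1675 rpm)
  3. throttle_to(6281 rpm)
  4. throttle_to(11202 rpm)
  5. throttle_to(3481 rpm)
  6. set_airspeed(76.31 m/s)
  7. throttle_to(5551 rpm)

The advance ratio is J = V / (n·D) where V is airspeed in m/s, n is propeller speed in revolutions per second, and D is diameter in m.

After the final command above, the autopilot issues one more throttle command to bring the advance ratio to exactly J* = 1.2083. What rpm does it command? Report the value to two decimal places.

set_propeller: D = 1.085 m, P = 1.466 m (p = P/D = 1.351152); state ← (V=0, rpm=0)
throttle_to(1675): rpm ← 1675
throttle_to(6281): rpm ← 6281
throttle_to(11202): rpm ← 11202
throttle_to(3481): rpm ← 3481
set_airspeed(76.31): V ← 76.31 m/s
throttle_to(5551): rpm ← 5551
final state: V = 76.31 m/s, rpm = 5551 → n = rpm/60 = 92.516667 rev/s
target J* = 1.2083; solve J* = V/(n·D) for n: n = V/(J*·D) = 76.31/(1.2083 × 1.085) = 58.207231 rev/s
rpm = 60·n = 3492.433861

rpm = 3492.43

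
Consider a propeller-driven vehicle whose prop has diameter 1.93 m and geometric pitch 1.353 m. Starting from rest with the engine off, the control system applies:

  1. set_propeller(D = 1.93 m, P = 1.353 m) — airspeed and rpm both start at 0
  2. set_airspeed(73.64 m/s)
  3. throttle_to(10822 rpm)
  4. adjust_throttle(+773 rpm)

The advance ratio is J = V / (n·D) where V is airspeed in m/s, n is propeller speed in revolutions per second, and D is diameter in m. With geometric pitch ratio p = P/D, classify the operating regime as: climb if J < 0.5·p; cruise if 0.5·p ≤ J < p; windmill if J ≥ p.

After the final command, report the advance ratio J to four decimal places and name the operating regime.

set_propeller: D = 1.93 m, P = 1.353 m (p = P/D = 0.701036); state ← (V=0, rpm=0)
set_airspeed(73.64): V ← 73.64 m/s
throttle_to(10822): rpm ← 10822
adjust_throttle(+773): rpm ← 10822 +773 = 11595
final state: V = 73.64 m/s, rpm = 11595 → n = rpm/60 = 193.250000 rev/s
J = V / (n·D) = 73.64 / (193.250000 × 1.93) = 0.197441
regime bands: climb J<0.3505 | cruise [0.3505, 0.7010) | windmill J≥0.7010
J = 0.1974 → climb

J = 0.1974, regime = climb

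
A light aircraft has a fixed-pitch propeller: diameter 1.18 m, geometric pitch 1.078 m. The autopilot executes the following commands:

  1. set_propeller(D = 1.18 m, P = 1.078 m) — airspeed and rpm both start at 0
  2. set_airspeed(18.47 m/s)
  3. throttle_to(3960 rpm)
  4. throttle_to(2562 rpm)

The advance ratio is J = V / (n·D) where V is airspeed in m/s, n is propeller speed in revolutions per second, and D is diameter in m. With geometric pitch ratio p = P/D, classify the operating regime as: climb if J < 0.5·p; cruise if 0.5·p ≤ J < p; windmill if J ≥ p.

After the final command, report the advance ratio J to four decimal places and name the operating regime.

J = 0.3666, regime = climb

set_propeller: D = 1.18 m, P = 1.078 m (p = P/D = 0.913559); state ← (V=0, rpm=0)
set_airspeed(18.47): V ← 18.47 m/s
throttle_to(3960): rpm ← 3960
throttle_to(2562): rpm ← 2562
final state: V = 18.47 m/s, rpm = 2562 → n = rpm/60 = 42.700000 rev/s
J = V / (n·D) = 18.47 / (42.700000 × 1.18) = 0.366570
regime bands: climb J<0.4568 | cruise [0.4568, 0.9136) | windmill J≥0.9136
J = 0.3666 → climb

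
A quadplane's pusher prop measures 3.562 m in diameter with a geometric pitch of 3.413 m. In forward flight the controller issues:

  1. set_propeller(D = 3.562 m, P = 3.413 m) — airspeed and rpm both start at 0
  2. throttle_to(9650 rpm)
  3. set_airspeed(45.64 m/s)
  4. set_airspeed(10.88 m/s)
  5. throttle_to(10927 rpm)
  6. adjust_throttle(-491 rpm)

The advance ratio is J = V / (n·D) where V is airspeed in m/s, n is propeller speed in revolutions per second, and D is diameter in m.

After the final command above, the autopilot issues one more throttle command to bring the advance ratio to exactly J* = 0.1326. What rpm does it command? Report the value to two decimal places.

rpm = 1382.11

set_propeller: D = 3.562 m, P = 3.413 m (p = P/D = 0.958170); state ← (V=0, rpm=0)
throttle_to(9650): rpm ← 9650
set_airspeed(45.64): V ← 45.64 m/s
set_airspeed(10.88): V ← 10.88 m/s
throttle_to(10927): rpm ← 10927
adjust_throttle(-491): rpm ← 10927 -491 = 10436
final state: V = 10.88 m/s, rpm = 10436 → n = rpm/60 = 173.933333 rev/s
target J* = 0.1326; solve J* = V/(n·D) for n: n = V/(J*·D) = 10.88/(0.1326 × 3.562) = 23.035172 rev/s
rpm = 60·n = 1382.110310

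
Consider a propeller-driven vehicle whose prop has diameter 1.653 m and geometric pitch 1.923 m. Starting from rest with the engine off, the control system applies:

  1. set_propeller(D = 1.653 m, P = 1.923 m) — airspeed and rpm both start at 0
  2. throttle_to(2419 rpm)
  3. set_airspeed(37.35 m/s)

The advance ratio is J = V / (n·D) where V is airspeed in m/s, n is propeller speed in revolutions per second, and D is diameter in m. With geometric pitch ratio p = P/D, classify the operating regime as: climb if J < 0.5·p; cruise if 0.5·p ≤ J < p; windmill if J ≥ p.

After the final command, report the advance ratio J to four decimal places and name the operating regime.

J = 0.5604, regime = climb

set_propeller: D = 1.653 m, P = 1.923 m (p = P/D = 1.163339); state ← (V=0, rpm=0)
throttle_to(2419): rpm ← 2419
set_airspeed(37.35): V ← 37.35 m/s
final state: V = 37.35 m/s, rpm = 2419 → n = rpm/60 = 40.316667 rev/s
J = V / (n·D) = 37.35 / (40.316667 × 1.653) = 0.560445
regime bands: climb J<0.5817 | cruise [0.5817, 1.1633) | windmill J≥1.1633
J = 0.5604 → climb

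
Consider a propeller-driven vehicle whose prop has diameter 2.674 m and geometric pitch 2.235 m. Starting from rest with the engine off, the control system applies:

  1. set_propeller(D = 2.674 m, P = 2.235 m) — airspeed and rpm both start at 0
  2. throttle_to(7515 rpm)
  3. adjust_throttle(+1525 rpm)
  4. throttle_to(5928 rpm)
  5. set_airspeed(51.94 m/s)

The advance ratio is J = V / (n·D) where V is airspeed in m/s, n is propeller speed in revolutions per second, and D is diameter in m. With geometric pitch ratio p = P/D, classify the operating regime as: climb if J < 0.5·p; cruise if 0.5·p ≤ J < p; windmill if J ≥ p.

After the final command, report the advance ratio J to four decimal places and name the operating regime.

J = 0.1966, regime = climb

set_propeller: D = 2.674 m, P = 2.235 m (p = P/D = 0.835826); state ← (V=0, rpm=0)
throttle_to(7515): rpm ← 7515
adjust_throttle(+1525): rpm ← 7515 +1525 = 9040
throttle_to(5928): rpm ← 5928
set_airspeed(51.94): V ← 51.94 m/s
final state: V = 51.94 m/s, rpm = 5928 → n = rpm/60 = 98.800000 rev/s
J = V / (n·D) = 51.94 / (98.800000 × 2.674) = 0.196600
regime bands: climb J<0.4179 | cruise [0.4179, 0.8358) | windmill J≥0.8358
J = 0.1966 → climb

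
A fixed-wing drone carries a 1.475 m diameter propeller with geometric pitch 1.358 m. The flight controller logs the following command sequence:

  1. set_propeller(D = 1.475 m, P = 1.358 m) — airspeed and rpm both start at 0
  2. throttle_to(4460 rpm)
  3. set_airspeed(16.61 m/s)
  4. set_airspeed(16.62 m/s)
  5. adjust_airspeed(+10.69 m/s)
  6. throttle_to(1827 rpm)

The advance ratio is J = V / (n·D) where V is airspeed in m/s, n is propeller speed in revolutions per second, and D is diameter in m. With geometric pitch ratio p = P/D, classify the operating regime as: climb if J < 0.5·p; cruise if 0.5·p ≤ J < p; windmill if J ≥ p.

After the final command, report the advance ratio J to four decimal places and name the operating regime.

J = 0.6081, regime = cruise

set_propeller: D = 1.475 m, P = 1.358 m (p = P/D = 0.920678); state ← (V=0, rpm=0)
throttle_to(4460): rpm ← 4460
set_airspeed(16.61): V ← 16.61 m/s
set_airspeed(16.62): V ← 16.62 m/s
adjust_airspeed(+10.69): V ← 16.62 +10.69 = 27.31 m/s
throttle_to(1827): rpm ← 1827
final state: V = 27.31 m/s, rpm = 1827 → n = rpm/60 = 30.450000 rev/s
J = V / (n·D) = 27.31 / (30.450000 × 1.475) = 0.608054
regime bands: climb J<0.4603 | cruise [0.4603, 0.9207) | windmill J≥0.9207
J = 0.6081 → cruise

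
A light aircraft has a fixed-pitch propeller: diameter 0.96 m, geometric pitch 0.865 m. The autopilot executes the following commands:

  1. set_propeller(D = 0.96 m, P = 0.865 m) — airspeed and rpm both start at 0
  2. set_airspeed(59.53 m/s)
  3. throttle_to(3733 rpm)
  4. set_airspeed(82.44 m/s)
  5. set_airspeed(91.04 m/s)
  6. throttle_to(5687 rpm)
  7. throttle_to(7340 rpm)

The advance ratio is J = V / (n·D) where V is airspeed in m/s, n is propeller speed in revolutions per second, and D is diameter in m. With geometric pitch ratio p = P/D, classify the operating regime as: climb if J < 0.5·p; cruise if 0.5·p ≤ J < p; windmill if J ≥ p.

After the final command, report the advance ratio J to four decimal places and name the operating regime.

J = 0.7752, regime = cruise

set_propeller: D = 0.96 m, P = 0.865 m (p = P/D = 0.901042); state ← (V=0, rpm=0)
set_airspeed(59.53): V ← 59.53 m/s
throttle_to(3733): rpm ← 3733
set_airspeed(82.44): V ← 82.44 m/s
set_airspeed(91.04): V ← 91.04 m/s
throttle_to(5687): rpm ← 5687
throttle_to(7340): rpm ← 7340
final state: V = 91.04 m/s, rpm = 7340 → n = rpm/60 = 122.333333 rev/s
J = V / (n·D) = 91.04 / (122.333333 × 0.96) = 0.775204
regime bands: climb J<0.4505 | cruise [0.4505, 0.9010) | windmill J≥0.9010
J = 0.7752 → cruise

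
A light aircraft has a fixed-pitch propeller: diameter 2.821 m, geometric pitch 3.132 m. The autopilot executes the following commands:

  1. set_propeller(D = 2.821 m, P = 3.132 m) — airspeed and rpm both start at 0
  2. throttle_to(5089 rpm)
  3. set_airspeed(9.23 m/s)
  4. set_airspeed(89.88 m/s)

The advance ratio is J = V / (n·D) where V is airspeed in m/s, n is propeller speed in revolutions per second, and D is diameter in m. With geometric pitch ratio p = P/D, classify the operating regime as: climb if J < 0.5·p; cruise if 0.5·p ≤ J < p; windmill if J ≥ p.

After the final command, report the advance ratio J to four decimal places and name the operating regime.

set_propeller: D = 2.821 m, P = 3.132 m (p = P/D = 1.110245); state ← (V=0, rpm=0)
throttle_to(5089): rpm ← 5089
set_airspeed(9.23): V ← 9.23 m/s
set_airspeed(89.88): V ← 89.88 m/s
final state: V = 89.88 m/s, rpm = 5089 → n = rpm/60 = 84.816667 rev/s
J = V / (n·D) = 89.88 / (84.816667 × 2.821) = 0.375646
regime bands: climb J<0.5551 | cruise [0.5551, 1.1102) | windmill J≥1.1102
J = 0.3756 → climb

J = 0.3756, regime = climb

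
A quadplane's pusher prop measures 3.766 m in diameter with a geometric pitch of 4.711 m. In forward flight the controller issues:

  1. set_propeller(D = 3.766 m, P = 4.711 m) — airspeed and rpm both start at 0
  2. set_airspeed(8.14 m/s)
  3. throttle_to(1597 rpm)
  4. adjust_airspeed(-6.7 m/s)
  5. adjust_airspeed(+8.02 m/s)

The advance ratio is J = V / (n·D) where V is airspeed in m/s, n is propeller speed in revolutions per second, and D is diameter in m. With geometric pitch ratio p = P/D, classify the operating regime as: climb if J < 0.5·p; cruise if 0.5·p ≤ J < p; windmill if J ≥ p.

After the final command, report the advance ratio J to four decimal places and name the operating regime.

set_propeller: D = 3.766 m, P = 4.711 m (p = P/D = 1.250929); state ← (V=0, rpm=0)
set_airspeed(8.14): V ← 8.14 m/s
throttle_to(1597): rpm ← 1597
adjust_airspeed(-6.7): V ← 8.14 -6.7 = 1.44 m/s
adjust_airspeed(+8.02): V ← 1.44 +8.02 = 9.46 m/s
final state: V = 9.46 m/s, rpm = 1597 → n = rpm/60 = 26.616667 rev/s
J = V / (n·D) = 9.46 / (26.616667 × 3.766) = 0.094375
regime bands: climb J<0.6255 | cruise [0.6255, 1.2509) | windmill J≥1.2509
J = 0.0944 → climb

J = 0.0944, regime = climb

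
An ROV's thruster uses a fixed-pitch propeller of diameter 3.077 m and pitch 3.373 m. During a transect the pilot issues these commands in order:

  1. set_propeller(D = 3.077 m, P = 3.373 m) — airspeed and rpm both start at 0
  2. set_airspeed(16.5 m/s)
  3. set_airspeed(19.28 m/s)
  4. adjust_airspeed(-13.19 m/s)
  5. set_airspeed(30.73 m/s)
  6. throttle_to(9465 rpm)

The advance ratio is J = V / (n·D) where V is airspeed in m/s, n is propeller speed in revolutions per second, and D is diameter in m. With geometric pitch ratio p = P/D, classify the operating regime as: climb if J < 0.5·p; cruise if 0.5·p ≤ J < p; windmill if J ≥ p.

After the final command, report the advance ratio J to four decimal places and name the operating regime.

set_propeller: D = 3.077 m, P = 3.373 m (p = P/D = 1.096198); state ← (V=0, rpm=0)
set_airspeed(16.5): V ← 16.5 m/s
set_airspeed(19.28): V ← 19.28 m/s
adjust_airspeed(-13.19): V ← 19.28 -13.19 = 6.09 m/s
set_airspeed(30.73): V ← 30.73 m/s
throttle_to(9465): rpm ← 9465
final state: V = 30.73 m/s, rpm = 9465 → n = rpm/60 = 157.750000 rev/s
J = V / (n·D) = 30.73 / (157.750000 × 3.077) = 0.063309
regime bands: climb J<0.5481 | cruise [0.5481, 1.0962) | windmill J≥1.0962
J = 0.0633 → climb

J = 0.0633, regime = climb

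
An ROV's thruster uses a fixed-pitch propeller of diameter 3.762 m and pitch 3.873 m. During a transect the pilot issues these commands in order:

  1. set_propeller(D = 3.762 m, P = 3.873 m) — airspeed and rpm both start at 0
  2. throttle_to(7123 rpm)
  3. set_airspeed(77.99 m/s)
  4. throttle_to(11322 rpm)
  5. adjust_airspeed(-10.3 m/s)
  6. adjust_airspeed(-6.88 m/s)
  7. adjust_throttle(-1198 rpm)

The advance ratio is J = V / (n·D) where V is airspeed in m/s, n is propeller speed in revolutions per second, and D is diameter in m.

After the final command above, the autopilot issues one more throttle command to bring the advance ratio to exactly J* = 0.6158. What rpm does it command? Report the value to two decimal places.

set_propeller: D = 3.762 m, P = 3.873 m (p = P/D = 1.029506); state ← (V=0, rpm=0)
throttle_to(7123): rpm ← 7123
set_airspeed(77.99): V ← 77.99 m/s
throttle_to(11322): rpm ← 11322
adjust_airspeed(-10.3): V ← 77.99 -10.3 = 67.69 m/s
adjust_airspeed(-6.88): V ← 67.69 -6.88 = 60.81 m/s
adjust_throttle(-1198): rpm ← 11322 -1198 = 10124
final state: V = 60.81 m/s, rpm = 10124 → n = rpm/60 = 168.733333 rev/s
target J* = 0.6158; solve J* = V/(n·D) for n: n = V/(J*·D) = 60.81/(0.6158 × 3.762) = 26.249228 rev/s
rpm = 60·n = 1574.953653

rpm = 1574.95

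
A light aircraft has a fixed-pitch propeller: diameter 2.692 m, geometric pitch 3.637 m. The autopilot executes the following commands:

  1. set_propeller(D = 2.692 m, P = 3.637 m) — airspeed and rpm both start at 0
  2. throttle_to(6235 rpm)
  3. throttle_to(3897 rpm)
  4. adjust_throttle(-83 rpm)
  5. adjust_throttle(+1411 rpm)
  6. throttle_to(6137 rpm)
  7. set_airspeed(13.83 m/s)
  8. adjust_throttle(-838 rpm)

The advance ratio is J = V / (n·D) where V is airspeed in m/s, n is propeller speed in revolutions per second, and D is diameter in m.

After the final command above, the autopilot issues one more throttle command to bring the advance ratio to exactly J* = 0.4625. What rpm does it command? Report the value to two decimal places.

rpm = 666.48

set_propeller: D = 2.692 m, P = 3.637 m (p = P/D = 1.351040); state ← (V=0, rpm=0)
throttle_to(6235): rpm ← 6235
throttle_to(3897): rpm ← 3897
adjust_throttle(-83): rpm ← 3897 -83 = 3814
adjust_throttle(+1411): rpm ← 3814 +1411 = 5225
throttle_to(6137): rpm ← 6137
set_airspeed(13.83): V ← 13.83 m/s
adjust_throttle(-838): rpm ← 6137 -838 = 5299
final state: V = 13.83 m/s, rpm = 5299 → n = rpm/60 = 88.316667 rev/s
target J* = 0.4625; solve J* = V/(n·D) for n: n = V/(J*·D) = 13.83/(0.4625 × 2.692) = 11.107988 rev/s
rpm = 60·n = 666.479258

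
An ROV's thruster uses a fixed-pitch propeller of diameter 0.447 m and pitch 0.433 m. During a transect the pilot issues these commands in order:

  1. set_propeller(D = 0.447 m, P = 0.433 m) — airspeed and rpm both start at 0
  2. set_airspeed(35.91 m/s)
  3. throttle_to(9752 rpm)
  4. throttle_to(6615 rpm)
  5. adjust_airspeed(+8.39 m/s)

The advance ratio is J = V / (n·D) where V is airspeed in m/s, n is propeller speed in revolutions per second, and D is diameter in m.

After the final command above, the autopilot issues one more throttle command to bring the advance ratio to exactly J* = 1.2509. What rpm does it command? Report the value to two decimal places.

rpm = 4753.62

set_propeller: D = 0.447 m, P = 0.433 m (p = P/D = 0.968680); state ← (V=0, rpm=0)
set_airspeed(35.91): V ← 35.91 m/s
throttle_to(9752): rpm ← 9752
throttle_to(6615): rpm ← 6615
adjust_airspeed(+8.39): V ← 35.91 +8.39 = 44.3 m/s
final state: V = 44.3 m/s, rpm = 6615 → n = rpm/60 = 110.250000 rev/s
target J* = 1.2509; solve J* = V/(n·D) for n: n = V/(J*·D) = 44.3/(1.2509 × 0.447) = 79.227073 rev/s
rpm = 60·n = 4753.624370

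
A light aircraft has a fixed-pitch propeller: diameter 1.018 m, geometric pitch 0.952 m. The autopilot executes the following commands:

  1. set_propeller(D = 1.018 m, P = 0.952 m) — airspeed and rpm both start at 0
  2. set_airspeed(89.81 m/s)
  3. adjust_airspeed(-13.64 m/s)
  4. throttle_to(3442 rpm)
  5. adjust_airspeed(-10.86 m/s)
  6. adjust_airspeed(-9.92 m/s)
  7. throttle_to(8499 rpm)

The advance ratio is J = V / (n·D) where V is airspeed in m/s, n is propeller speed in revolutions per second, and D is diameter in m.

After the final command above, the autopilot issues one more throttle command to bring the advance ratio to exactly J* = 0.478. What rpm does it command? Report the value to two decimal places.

rpm = 6829.78

set_propeller: D = 1.018 m, P = 0.952 m (p = P/D = 0.935167); state ← (V=0, rpm=0)
set_airspeed(89.81): V ← 89.81 m/s
adjust_airspeed(-13.64): V ← 89.81 -13.64 = 76.17 m/s
throttle_to(3442): rpm ← 3442
adjust_airspeed(-10.86): V ← 76.17 -10.86 = 65.31 m/s
adjust_airspeed(-9.92): V ← 65.31 -9.92 = 55.39 m/s
throttle_to(8499): rpm ← 8499
final state: V = 55.39 m/s, rpm = 8499 → n = rpm/60 = 141.650000 rev/s
target J* = 0.478; solve J* = V/(n·D) for n: n = V/(J*·D) = 55.39/(0.478 × 1.018) = 113.829726 rev/s
rpm = 60·n = 6829.783561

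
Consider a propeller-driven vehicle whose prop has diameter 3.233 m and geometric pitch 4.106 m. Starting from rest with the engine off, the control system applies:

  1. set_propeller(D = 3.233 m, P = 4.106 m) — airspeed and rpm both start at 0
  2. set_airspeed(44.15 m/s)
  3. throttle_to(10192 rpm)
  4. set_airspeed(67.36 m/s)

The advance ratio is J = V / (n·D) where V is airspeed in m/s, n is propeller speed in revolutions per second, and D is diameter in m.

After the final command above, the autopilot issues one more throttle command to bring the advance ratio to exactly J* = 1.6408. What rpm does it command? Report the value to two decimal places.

rpm = 761.89

set_propeller: D = 3.233 m, P = 4.106 m (p = P/D = 1.270028); state ← (V=0, rpm=0)
set_airspeed(44.15): V ← 44.15 m/s
throttle_to(10192): rpm ← 10192
set_airspeed(67.36): V ← 67.36 m/s
final state: V = 67.36 m/s, rpm = 10192 → n = rpm/60 = 169.866667 rev/s
target J* = 1.6408; solve J* = V/(n·D) for n: n = V/(J*·D) = 67.36/(1.6408 × 3.233) = 12.698158 rev/s
rpm = 60·n = 761.889480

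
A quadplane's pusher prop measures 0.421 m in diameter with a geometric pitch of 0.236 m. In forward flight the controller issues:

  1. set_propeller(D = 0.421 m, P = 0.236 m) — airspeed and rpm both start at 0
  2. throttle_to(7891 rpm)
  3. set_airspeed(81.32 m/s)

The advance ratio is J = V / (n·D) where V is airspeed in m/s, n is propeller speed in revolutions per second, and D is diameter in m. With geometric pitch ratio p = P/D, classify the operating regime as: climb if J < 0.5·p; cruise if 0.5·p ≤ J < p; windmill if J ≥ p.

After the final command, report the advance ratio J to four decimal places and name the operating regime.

J = 1.4687, regime = windmill

set_propeller: D = 0.421 m, P = 0.236 m (p = P/D = 0.560570); state ← (V=0, rpm=0)
throttle_to(7891): rpm ← 7891
set_airspeed(81.32): V ← 81.32 m/s
final state: V = 81.32 m/s, rpm = 7891 → n = rpm/60 = 131.516667 rev/s
J = V / (n·D) = 81.32 / (131.516667 × 0.421) = 1.468705
regime bands: climb J<0.2803 | cruise [0.2803, 0.5606) | windmill J≥0.5606
J = 1.4687 → windmill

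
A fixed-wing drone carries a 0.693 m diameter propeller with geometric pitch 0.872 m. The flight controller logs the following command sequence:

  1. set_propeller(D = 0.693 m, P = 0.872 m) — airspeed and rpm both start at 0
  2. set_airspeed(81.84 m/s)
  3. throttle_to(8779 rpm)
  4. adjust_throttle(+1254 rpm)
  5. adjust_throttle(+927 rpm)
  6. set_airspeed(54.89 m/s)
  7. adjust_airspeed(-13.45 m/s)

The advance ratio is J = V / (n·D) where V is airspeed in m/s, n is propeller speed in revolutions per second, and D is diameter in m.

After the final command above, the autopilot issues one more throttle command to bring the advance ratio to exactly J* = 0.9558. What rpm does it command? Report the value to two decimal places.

set_propeller: D = 0.693 m, P = 0.872 m (p = P/D = 1.258297); state ← (V=0, rpm=0)
set_airspeed(81.84): V ← 81.84 m/s
throttle_to(8779): rpm ← 8779
adjust_throttle(+1254): rpm ← 8779 +1254 = 10033
adjust_throttle(+927): rpm ← 10033 +927 = 10960
set_airspeed(54.89): V ← 54.89 m/s
adjust_airspeed(-13.45): V ← 54.89 -13.45 = 41.44 m/s
final state: V = 41.44 m/s, rpm = 10960 → n = rpm/60 = 182.666667 rev/s
target J* = 0.9558; solve J* = V/(n·D) for n: n = V/(J*·D) = 41.44/(0.9558 × 0.693) = 62.563277 rev/s
rpm = 60·n = 3753.796597

rpm = 3753.80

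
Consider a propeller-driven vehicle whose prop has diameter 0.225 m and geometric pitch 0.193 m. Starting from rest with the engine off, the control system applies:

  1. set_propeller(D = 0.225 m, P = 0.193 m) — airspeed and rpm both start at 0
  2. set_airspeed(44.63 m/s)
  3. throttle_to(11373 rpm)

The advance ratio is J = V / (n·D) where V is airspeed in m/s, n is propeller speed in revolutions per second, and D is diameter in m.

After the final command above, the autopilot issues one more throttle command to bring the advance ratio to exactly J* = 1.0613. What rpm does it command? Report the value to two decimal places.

rpm = 11213.92

set_propeller: D = 0.225 m, P = 0.193 m (p = P/D = 0.857778); state ← (V=0, rpm=0)
set_airspeed(44.63): V ← 44.63 m/s
throttle_to(11373): rpm ← 11373
final state: V = 44.63 m/s, rpm = 11373 → n = rpm/60 = 189.550000 rev/s
target J* = 1.0613; solve J* = V/(n·D) for n: n = V/(J*·D) = 44.63/(1.0613 × 0.225) = 186.898667 rev/s
rpm = 60·n = 11213.920035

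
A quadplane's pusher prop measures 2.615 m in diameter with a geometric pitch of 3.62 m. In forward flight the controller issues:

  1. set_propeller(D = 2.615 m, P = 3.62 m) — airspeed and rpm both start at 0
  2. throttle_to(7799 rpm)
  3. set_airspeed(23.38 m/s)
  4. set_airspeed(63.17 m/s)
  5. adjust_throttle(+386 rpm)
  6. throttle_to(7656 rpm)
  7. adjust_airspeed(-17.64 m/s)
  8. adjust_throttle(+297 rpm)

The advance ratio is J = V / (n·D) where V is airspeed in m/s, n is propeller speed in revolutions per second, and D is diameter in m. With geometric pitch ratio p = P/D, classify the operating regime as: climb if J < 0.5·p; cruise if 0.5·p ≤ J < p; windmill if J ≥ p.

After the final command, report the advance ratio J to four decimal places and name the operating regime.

set_propeller: D = 2.615 m, P = 3.62 m (p = P/D = 1.384321); state ← (V=0, rpm=0)
throttle_to(7799): rpm ← 7799
set_airspeed(23.38): V ← 23.38 m/s
set_airspeed(63.17): V ← 63.17 m/s
adjust_throttle(+386): rpm ← 7799 +386 = 8185
throttle_to(7656): rpm ← 7656
adjust_airspeed(-17.64): V ← 63.17 -17.64 = 45.53 m/s
adjust_throttle(+297): rpm ← 7656 +297 = 7953
final state: V = 45.53 m/s, rpm = 7953 → n = rpm/60 = 132.550000 rev/s
J = V / (n·D) = 45.53 / (132.550000 × 2.615) = 0.131355
regime bands: climb J<0.6922 | cruise [0.6922, 1.3843) | windmill J≥1.3843
J = 0.1314 → climb

J = 0.1314, regime = climb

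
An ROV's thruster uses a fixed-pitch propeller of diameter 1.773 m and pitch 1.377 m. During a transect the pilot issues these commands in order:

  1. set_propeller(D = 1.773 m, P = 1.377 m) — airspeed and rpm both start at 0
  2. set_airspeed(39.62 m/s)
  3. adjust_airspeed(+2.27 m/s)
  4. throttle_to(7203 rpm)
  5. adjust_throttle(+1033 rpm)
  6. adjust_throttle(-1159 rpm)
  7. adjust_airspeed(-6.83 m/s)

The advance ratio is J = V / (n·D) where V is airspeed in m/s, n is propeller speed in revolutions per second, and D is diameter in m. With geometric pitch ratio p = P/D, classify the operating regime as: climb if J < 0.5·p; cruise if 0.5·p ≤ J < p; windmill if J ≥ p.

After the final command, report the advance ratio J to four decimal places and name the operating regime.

set_propeller: D = 1.773 m, P = 1.377 m (p = P/D = 0.776650); state ← (V=0, rpm=0)
set_airspeed(39.62): V ← 39.62 m/s
adjust_airspeed(+2.27): V ← 39.62 +2.27 = 41.89 m/s
throttle_to(7203): rpm ← 7203
adjust_throttle(+1033): rpm ← 7203 +1033 = 8236
adjust_throttle(-1159): rpm ← 8236 -1159 = 7077
adjust_airspeed(-6.83): V ← 41.89 -6.83 = 35.06 m/s
final state: V = 35.06 m/s, rpm = 7077 → n = rpm/60 = 117.950000 rev/s
J = V / (n·D) = 35.06 / (117.950000 × 1.773) = 0.167651
regime bands: climb J<0.3883 | cruise [0.3883, 0.7766) | windmill J≥0.7766
J = 0.1677 → climb

J = 0.1677, regime = climb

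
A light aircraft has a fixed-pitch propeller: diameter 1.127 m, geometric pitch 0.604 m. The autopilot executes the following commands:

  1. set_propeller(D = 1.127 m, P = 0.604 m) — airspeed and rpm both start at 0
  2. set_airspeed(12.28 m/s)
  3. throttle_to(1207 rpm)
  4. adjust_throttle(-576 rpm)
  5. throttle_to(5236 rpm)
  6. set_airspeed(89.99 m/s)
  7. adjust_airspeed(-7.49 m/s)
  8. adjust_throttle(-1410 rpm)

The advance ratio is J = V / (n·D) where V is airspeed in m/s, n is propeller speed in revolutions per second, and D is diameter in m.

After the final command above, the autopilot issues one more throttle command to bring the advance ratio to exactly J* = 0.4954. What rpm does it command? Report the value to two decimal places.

set_propeller: D = 1.127 m, P = 0.604 m (p = P/D = 0.535936); state ← (V=0, rpm=0)
set_airspeed(12.28): V ← 12.28 m/s
throttle_to(1207): rpm ← 1207
adjust_throttle(-576): rpm ← 1207 -576 = 631
throttle_to(5236): rpm ← 5236
set_airspeed(89.99): V ← 89.99 m/s
adjust_airspeed(-7.49): V ← 89.99 -7.49 = 82.5 m/s
adjust_throttle(-1410): rpm ← 5236 -1410 = 3826
final state: V = 82.5 m/s, rpm = 3826 → n = rpm/60 = 63.766667 rev/s
target J* = 0.4954; solve J* = V/(n·D) for n: n = V/(J*·D) = 82.5/(0.4954 × 1.127) = 147.765834 rev/s
rpm = 60·n = 8865.950059

rpm = 8865.95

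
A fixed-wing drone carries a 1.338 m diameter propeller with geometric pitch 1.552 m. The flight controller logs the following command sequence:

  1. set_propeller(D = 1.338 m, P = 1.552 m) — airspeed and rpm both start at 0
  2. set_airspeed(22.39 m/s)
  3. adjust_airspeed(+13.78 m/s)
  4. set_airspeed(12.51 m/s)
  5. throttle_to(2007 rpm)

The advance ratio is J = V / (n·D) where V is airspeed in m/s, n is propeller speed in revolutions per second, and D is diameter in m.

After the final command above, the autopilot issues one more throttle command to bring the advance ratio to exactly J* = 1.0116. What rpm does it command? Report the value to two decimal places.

rpm = 554.55

set_propeller: D = 1.338 m, P = 1.552 m (p = P/D = 1.159940); state ← (V=0, rpm=0)
set_airspeed(22.39): V ← 22.39 m/s
adjust_airspeed(+13.78): V ← 22.39 +13.78 = 36.17 m/s
set_airspeed(12.51): V ← 12.51 m/s
throttle_to(2007): rpm ← 2007
final state: V = 12.51 m/s, rpm = 2007 → n = rpm/60 = 33.450000 rev/s
target J* = 1.0116; solve J* = V/(n·D) for n: n = V/(J*·D) = 12.51/(1.0116 × 1.338) = 9.242562 rev/s
rpm = 60·n = 554.553724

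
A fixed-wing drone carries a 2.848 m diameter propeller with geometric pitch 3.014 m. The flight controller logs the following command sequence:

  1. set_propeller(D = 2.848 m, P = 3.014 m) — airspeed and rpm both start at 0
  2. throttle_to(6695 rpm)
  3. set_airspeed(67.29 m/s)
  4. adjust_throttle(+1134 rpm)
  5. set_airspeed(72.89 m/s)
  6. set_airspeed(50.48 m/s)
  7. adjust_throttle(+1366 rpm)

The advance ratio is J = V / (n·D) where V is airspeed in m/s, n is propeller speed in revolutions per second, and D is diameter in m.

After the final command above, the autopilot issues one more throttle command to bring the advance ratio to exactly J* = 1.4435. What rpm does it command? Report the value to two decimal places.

rpm = 736.74

set_propeller: D = 2.848 m, P = 3.014 m (p = P/D = 1.058287); state ← (V=0, rpm=0)
throttle_to(6695): rpm ← 6695
set_airspeed(67.29): V ← 67.29 m/s
adjust_throttle(+1134): rpm ← 6695 +1134 = 7829
set_airspeed(72.89): V ← 72.89 m/s
set_airspeed(50.48): V ← 50.48 m/s
adjust_throttle(+1366): rpm ← 7829 +1366 = 9195
final state: V = 50.48 m/s, rpm = 9195 → n = rpm/60 = 153.250000 rev/s
target J* = 1.4435; solve J* = V/(n·D) for n: n = V/(J*·D) = 50.48/(1.4435 × 2.848) = 12.278988 rev/s
rpm = 60·n = 736.739277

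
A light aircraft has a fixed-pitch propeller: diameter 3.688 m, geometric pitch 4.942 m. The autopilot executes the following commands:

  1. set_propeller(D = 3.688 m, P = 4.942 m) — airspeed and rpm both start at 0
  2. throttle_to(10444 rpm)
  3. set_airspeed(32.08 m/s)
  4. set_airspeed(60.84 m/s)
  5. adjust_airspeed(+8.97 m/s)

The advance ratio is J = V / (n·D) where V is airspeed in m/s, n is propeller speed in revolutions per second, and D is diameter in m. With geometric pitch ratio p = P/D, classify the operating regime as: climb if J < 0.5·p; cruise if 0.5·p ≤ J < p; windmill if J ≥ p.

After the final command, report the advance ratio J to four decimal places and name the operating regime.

J = 0.1087, regime = climb

set_propeller: D = 3.688 m, P = 4.942 m (p = P/D = 1.340022); state ← (V=0, rpm=0)
throttle_to(10444): rpm ← 10444
set_airspeed(32.08): V ← 32.08 m/s
set_airspeed(60.84): V ← 60.84 m/s
adjust_airspeed(+8.97): V ← 60.84 +8.97 = 69.81 m/s
final state: V = 69.81 m/s, rpm = 10444 → n = rpm/60 = 174.066667 rev/s
J = V / (n·D) = 69.81 / (174.066667 × 3.688) = 0.108745
regime bands: climb J<0.6700 | cruise [0.6700, 1.3400) | windmill J≥1.3400
J = 0.1087 → climb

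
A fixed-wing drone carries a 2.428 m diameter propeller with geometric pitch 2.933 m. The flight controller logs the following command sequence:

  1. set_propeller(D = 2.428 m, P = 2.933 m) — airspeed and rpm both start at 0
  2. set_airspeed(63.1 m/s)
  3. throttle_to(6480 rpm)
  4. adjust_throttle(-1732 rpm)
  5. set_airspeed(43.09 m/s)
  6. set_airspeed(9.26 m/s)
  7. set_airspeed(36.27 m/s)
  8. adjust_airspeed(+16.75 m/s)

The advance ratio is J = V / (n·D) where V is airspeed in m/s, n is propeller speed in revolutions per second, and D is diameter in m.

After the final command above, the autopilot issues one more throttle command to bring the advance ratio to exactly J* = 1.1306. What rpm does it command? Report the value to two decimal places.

set_propeller: D = 2.428 m, P = 2.933 m (p = P/D = 1.207990); state ← (V=0, rpm=0)
set_airspeed(63.1): V ← 63.1 m/s
throttle_to(6480): rpm ← 6480
adjust_throttle(-1732): rpm ← 6480 -1732 = 4748
set_airspeed(43.09): V ← 43.09 m/s
set_airspeed(9.26): V ← 9.26 m/s
set_airspeed(36.27): V ← 36.27 m/s
adjust_airspeed(+16.75): V ← 36.27 +16.75 = 53.02 m/s
final state: V = 53.02 m/s, rpm = 4748 → n = rpm/60 = 79.133333 rev/s
target J* = 1.1306; solve J* = V/(n·D) for n: n = V/(J*·D) = 53.02/(1.1306 × 2.428) = 19.314437 rev/s
rpm = 60·n = 1158.866237

rpm = 1158.87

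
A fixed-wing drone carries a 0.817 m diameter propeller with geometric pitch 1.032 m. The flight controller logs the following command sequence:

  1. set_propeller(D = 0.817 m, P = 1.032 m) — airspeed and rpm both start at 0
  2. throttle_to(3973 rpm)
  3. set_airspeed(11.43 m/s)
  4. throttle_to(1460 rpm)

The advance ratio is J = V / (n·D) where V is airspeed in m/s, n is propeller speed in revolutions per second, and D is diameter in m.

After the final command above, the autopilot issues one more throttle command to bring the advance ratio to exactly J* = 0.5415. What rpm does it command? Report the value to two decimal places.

set_propeller: D = 0.817 m, P = 1.032 m (p = P/D = 1.263158); state ← (V=0, rpm=0)
throttle_to(3973): rpm ← 3973
set_airspeed(11.43): V ← 11.43 m/s
throttle_to(1460): rpm ← 1460
final state: V = 11.43 m/s, rpm = 1460 → n = rpm/60 = 24.333333 rev/s
target J* = 0.5415; solve J* = V/(n·D) for n: n = V/(J*·D) = 11.43/(0.5415 × 0.817) = 25.836026 rev/s
rpm = 60·n = 1550.161560

rpm = 1550.16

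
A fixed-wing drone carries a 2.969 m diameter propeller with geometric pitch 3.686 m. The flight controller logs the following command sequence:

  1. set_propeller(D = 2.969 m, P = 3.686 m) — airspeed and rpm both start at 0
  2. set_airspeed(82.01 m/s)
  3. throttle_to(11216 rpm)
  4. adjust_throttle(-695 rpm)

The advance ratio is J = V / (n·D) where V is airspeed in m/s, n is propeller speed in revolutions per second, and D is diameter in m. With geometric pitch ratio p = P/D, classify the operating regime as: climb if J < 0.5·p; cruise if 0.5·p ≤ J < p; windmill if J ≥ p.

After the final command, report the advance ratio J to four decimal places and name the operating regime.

J = 0.1575, regime = climb

set_propeller: D = 2.969 m, P = 3.686 m (p = P/D = 1.241495); state ← (V=0, rpm=0)
set_airspeed(82.01): V ← 82.01 m/s
throttle_to(11216): rpm ← 11216
adjust_throttle(-695): rpm ← 11216 -695 = 10521
final state: V = 82.01 m/s, rpm = 10521 → n = rpm/60 = 175.350000 rev/s
J = V / (n·D) = 82.01 / (175.350000 × 2.969) = 0.157525
regime bands: climb J<0.6207 | cruise [0.6207, 1.2415) | windmill J≥1.2415
J = 0.1575 → climb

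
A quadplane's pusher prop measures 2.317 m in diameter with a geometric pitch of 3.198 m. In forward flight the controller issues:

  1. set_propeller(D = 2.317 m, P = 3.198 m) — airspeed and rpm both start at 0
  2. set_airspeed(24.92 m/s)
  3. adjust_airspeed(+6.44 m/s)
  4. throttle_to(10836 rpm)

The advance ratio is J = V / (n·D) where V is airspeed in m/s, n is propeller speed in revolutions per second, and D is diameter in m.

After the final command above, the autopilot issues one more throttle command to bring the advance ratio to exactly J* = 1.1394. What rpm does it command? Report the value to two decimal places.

set_propeller: D = 2.317 m, P = 3.198 m (p = P/D = 1.380233); state ← (V=0, rpm=0)
set_airspeed(24.92): V ← 24.92 m/s
adjust_airspeed(+6.44): V ← 24.92 +6.44 = 31.36 m/s
throttle_to(10836): rpm ← 10836
final state: V = 31.36 m/s, rpm = 10836 → n = rpm/60 = 180.600000 rev/s
target J* = 1.1394; solve J* = V/(n·D) for n: n = V/(J*·D) = 31.36/(1.1394 × 2.317) = 11.878834 rev/s
rpm = 60·n = 712.730026

rpm = 712.73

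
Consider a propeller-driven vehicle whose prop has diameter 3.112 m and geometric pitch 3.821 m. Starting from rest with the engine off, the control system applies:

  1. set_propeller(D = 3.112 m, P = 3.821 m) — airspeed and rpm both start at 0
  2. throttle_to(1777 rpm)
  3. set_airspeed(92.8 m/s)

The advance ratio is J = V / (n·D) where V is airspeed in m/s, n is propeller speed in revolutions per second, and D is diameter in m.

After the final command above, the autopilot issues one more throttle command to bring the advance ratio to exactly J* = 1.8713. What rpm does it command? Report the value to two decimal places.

set_propeller: D = 3.112 m, P = 3.821 m (p = P/D = 1.227828); state ← (V=0, rpm=0)
throttle_to(1777): rpm ← 1777
set_airspeed(92.8): V ← 92.8 m/s
final state: V = 92.8 m/s, rpm = 1777 → n = rpm/60 = 29.616667 rev/s
target J* = 1.8713; solve J* = V/(n·D) for n: n = V/(J*·D) = 92.8/(1.8713 × 3.112) = 15.935473 rev/s
rpm = 60·n = 956.128405

rpm = 956.13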